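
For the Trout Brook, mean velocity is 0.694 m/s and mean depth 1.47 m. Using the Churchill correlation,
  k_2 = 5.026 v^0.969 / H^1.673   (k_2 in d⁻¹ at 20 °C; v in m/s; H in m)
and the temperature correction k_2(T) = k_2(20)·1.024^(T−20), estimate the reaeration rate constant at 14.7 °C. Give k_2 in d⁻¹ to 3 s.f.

k_2(20) = 5.026 × 0.694^0.969 / 1.47^1.673 = 5.026 × 0.7019 / 1.905 = 1.852 d⁻¹.
k_2(14.7) = 1.852 × 1.024^(14.7−20) = 1.852 × 0.8819 = 1.633 d⁻¹.

k_2 ≈ 1.63 d⁻¹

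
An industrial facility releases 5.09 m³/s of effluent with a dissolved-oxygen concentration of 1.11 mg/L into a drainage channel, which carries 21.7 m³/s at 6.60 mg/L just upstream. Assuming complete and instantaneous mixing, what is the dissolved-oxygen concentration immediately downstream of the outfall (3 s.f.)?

Flow-weighted mixing: C = (Q_r C_r + Q_w C_w)/(Q_r + Q_w)
= (21.7×6.60 + 5.09×1.11)/(21.7 + 5.09) = 148.9/26.79 = 5.557 mg/L.

5.56 mg/L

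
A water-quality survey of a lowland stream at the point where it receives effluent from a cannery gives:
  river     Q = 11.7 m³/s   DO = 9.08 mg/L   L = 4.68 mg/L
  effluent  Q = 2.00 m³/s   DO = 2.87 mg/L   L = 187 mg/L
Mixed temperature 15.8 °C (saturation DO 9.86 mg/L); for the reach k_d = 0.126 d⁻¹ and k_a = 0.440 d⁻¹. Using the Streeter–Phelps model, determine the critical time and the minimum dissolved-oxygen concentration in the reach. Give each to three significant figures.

t_c ≈ 3.52 d; minimum DO ≈ 4.11 mg/L

Mixed DO = (11.7×9.08 + 2.00×2.87)/(11.7+2.00) = 112.0/13.70 = 8.173 mg/L.
Mixed L₀ = (11.7×4.68 + 2.00×187)/(13.70) = 428.8/13.70 = 31.30 mg/L.
Initial deficit D₀ = C_s − DO₀ = 9.86 − 8.173 = 1.687 mg/L.
t_c = (1/0.3140) ln[(0.440/0.126)(1 − 1.687×0.3140/(0.126×31.30))] = 3.185 × ln(3.023) = 3.523 d.
D_c = (0.126/0.440) × 31.30 × e^(−0.126×3.523) = 0.2864 × 31.30 × 0.6415 = 5.749 mg/L.
Minimum DO = 9.86 − 5.749 = 4.111 mg/L.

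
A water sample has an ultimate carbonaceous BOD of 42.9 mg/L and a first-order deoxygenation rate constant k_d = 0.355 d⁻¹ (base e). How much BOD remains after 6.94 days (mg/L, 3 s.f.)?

L ≈ 3.65 mg/L

L_t = L₀ e^(−k_d t) = 42.9 × e^(−0.355×6.94) = 42.9 × 0.08512 = 3.652 mg/L.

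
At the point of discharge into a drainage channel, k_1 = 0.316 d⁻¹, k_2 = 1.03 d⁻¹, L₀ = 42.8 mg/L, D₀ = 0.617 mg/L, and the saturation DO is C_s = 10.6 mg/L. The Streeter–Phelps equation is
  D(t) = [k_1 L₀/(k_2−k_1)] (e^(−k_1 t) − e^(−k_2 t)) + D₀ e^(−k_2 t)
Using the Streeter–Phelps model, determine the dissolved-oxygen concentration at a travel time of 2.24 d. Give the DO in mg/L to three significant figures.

DO ≈ 3.09 mg/L

k_1 L₀/(k_2−k_1) = 0.316×42.8/(1.03−0.316) = 13.52/0.7140 = 18.94 mg/L.
e^(−k_1 t) = e^(−0.316×2.240) = 0.4927; e^(−k_2 t) = e^(−1.03×2.240) = 0.09954.
D = 18.94 × (0.4927 − 0.09954) + 0.617 × 0.09954 = 7.447 + 0.06142 = 7.509 mg/L.
DO = C_s − D = 10.6 − 7.509 = 3.091 mg/L.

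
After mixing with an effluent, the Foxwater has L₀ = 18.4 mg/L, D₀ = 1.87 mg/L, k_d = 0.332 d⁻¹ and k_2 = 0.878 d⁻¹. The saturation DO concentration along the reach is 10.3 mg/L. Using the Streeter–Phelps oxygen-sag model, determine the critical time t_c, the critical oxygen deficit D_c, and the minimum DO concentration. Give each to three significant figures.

t_c = [1/(k_2−k_d)] ln[(k_2/k_d)(1 − D₀(k_2−k_d)/(k_d L₀))]
= [1/(0.878−0.332)] ln[(0.878/0.332)(1 − 1.87×0.5460/(0.332×18.4))]
= (1/0.5460) ln[2.645 × 0.8329] = 1.832 × ln(2.203) = 1.832 × 0.7896 = 1.446 d.
L(t_c) = L₀ e^(−k_d t_c) = 18.4 × 0.6187 = 11.38 mg/L, and at the critical point k_2 D_c = k_d L, so D_c = (0.332/0.878) × 11.38 = 4.305 mg/L.
Minimum DO = C_s − D_c = 10.3 − 4.305 = 5.995 mg/L.

t_c ≈ 1.45 d; D_c ≈ 4.30 mg/L; min DO ≈ 6.00 mg/L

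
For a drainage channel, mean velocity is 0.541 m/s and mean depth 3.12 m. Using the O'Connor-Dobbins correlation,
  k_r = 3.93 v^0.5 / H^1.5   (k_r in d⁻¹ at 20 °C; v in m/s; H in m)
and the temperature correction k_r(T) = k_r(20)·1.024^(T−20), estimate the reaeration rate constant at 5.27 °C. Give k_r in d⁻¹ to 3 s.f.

k_r(20) = 3.93 × 0.541^0.5 / 3.12^1.5 = 3.93 × 0.7355 / 5.511 = 0.5245 d⁻¹.
k_r(5.27) = 0.5245 × 1.024^(5.27−20) = 0.5245 × 0.7052 = 0.3699 d⁻¹.

k_r ≈ 0.370 d⁻¹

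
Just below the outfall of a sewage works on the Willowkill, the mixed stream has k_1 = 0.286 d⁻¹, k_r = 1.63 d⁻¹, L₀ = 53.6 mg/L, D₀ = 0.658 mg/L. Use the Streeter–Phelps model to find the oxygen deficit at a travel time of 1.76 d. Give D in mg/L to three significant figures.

k_1 L₀/(k_r−k_1) = 0.286×53.6/(1.63−0.286) = 15.33/1.344 = 11.41 mg/L.
e^(−k_1 t) = e^(−0.286×1.760) = 0.6045; e^(−k_r t) = e^(−1.63×1.760) = 0.05677.
D = 11.41 × (0.6045 − 0.05677) + 0.658 × 0.05677 = 6.247 + 0.03735 = 6.285 mg/L.

D ≈ 6.28 mg/L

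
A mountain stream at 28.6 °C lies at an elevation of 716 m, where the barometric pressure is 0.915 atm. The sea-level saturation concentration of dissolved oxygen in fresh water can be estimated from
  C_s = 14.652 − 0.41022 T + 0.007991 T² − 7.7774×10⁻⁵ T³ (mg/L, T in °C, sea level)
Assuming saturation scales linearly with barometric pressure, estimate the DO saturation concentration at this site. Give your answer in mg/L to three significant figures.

C_s ≈ 6.99 mg/L

At sea level: C_s = 14.652 − 0.41022×28.6 + 0.007991×28.6² − 7.7774×10⁻⁵×28.6³ = 7.637 mg/L.
Pressure correction: C_s' = 7.637 × 0.915 = 6.987 mg/L.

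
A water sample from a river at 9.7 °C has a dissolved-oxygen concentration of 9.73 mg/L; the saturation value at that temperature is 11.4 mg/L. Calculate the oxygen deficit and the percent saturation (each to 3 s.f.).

D ≈ 1.67 mg/L; 85.4 % saturation

D = C_s − C = 11.4 − 9.73 = 1.67 mg/L.
% saturation = 9.73/11.4 × 100 = 85.4 %.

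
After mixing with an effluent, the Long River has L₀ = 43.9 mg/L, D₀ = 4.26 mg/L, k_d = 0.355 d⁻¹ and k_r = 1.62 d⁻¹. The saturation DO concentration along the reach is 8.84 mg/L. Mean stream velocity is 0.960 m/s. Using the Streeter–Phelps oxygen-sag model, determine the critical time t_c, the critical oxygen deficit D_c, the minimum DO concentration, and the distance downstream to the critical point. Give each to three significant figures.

At the critical point dD/dt = 0, so k_d L₀ e^(−k_d t) = k_r D. Substituting D(t) from the Streeter–Phelps equation and solving for t gives
t_c = ln[(k_r/k_d)(1 − D₀(k_r−k_d)/(k_d L₀))] / (k_r−k_d).
Here k_r−k_d = 1.265 d⁻¹ and 1 − D₀(k_r−k_d)/(k_d L₀) = 1 − 4.26×1.265/(0.355×43.9) = 0.6542, so
t_c = ln(4.563 × 0.6542) / 1.265 = 1.094 / 1.265 = 0.8646 d.
D_c = (k_d/k_r) L₀ e^(−k_d t_c) = (0.355/1.62) × 43.9 × e^(−0.355×0.8646) = 0.2191 × 43.9 × 0.7357 = 7.077 mg/L.
Minimum DO = C_s − D_c = 8.84 − 7.077 = 1.763 mg/L.
x_c = v t_c = 0.960 m/s × 0.8646 d × 86400 s/d = 71710 m ≈ 71.7 km.

t_c ≈ 0.865 d; D_c ≈ 7.08 mg/L; min DO ≈ 1.76 mg/L; x_c ≈ 71.7 km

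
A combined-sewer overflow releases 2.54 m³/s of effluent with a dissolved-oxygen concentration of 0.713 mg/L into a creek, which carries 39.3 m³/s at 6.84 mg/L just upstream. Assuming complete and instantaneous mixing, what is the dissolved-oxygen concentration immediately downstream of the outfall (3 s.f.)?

Flow-weighted mixing: C = (Q_r C_r + Q_w C_w)/(Q_r + Q_w)
= (39.3×6.84 + 2.54×0.713)/(39.3 + 2.54) = 270.6/41.84 = 6.468 mg/L.

6.47 mg/L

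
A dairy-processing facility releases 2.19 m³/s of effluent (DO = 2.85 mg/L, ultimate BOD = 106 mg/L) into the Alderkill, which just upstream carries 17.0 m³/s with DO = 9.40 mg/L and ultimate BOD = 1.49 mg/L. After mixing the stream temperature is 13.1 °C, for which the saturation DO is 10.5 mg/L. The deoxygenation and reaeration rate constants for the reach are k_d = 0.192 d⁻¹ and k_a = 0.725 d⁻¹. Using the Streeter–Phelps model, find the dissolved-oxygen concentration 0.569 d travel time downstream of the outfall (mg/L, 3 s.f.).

Mixed DO = (17.0×9.40 + 2.19×2.85)/(17.0+2.19) = 166.0/19.19 = 8.653 mg/L.
Mixed L₀ = (17.0×1.49 + 2.19×106)/(19.19) = 257.5/19.19 = 13.42 mg/L.
Initial deficit D₀ = C_s − DO₀ = 10.5 − 8.653 = 1.847 mg/L.
D(0.569) = [0.192×13.42/(0.725−0.192)](e^(−0.192×0.569) − e^(−0.725×0.569)) + 1.847 e^(−0.725×0.569)
= 4.833 × (0.8965 − 0.6620) + 1.847 × 0.6620 = 2.357 mg/L.
DO = 10.5 − 2.357 = 8.143 mg/L.

DO ≈ 8.14 mg/L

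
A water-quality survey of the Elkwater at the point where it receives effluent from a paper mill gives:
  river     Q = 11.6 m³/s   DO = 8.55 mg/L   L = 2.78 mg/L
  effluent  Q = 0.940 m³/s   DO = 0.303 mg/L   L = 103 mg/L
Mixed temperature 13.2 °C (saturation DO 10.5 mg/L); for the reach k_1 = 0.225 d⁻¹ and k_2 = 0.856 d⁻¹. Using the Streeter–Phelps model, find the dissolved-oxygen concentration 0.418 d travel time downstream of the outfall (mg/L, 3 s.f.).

DO ≈ 7.93 mg/L

Mixed DO = (11.6×8.55 + 0.940×0.303)/(11.6+0.940) = 99.46/12.54 = 7.932 mg/L.
Mixed L₀ = (11.6×2.78 + 0.940×103)/(12.54) = 129.1/12.54 = 10.29 mg/L.
Initial deficit D₀ = C_s − DO₀ = 10.5 − 7.932 = 2.568 mg/L.
D(0.418) = [0.225×10.29/(0.856−0.225)](e^(−0.225×0.418) − e^(−0.856×0.418)) + 2.568 e^(−0.856×0.418)
= 3.670 × (0.9102 − 0.6992) + 2.568 × 0.6992 = 2.570 mg/L.
DO = 10.5 − 2.570 = 7.930 mg/L.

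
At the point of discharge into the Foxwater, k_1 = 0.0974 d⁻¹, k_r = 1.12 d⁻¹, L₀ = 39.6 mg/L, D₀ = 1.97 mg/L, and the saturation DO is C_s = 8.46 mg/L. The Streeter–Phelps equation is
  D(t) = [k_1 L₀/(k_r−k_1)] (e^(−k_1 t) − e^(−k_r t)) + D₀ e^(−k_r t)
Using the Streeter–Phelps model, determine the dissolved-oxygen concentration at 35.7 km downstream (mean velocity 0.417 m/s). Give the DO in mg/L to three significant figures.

DO ≈ 5.63 mg/L

Travel time t = x/v = 35.7 km / (0.417 m/s) = 35700 m / 0.417 m/s = 85610 s = 0.9909 d.
k_1 L₀/(k_r−k_1) = 0.0974×39.6/(1.12−0.0974) = 3.857/1.023 = 3.772 mg/L.
e^(−k_1 t) = e^(−0.0974×0.9909) = 0.9080; e^(−k_r t) = e^(−1.12×0.9909) = 0.3296.
D = 3.772 × (0.9080 − 0.3296) + 1.97 × 0.3296 = 2.181 + 0.6494 = 2.831 mg/L.
DO = C_s − D = 8.46 − 2.831 = 5.629 mg/L.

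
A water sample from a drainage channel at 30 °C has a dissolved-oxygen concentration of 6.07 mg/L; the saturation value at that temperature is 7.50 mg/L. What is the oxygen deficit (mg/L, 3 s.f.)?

D ≈ 1.43 mg/L

D = C_s − C = 7.50 − 6.07 = 1.43 mg/L.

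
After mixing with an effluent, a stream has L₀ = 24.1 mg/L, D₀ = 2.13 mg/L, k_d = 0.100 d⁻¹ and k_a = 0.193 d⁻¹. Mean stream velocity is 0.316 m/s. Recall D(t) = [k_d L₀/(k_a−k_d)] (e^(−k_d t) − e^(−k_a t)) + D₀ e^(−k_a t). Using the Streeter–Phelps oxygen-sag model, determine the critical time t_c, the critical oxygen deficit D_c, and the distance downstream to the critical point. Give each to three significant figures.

t_c ≈ 6.15 d; D_c ≈ 6.75 mg/L; x_c ≈ 168 km

t_c = [1/(k_a−k_d)] ln[(k_a/k_d)(1 − D₀(k_a−k_d)/(k_d L₀))]
= [1/(0.193−0.100)] ln[(0.193/0.100)(1 − 2.13×0.09300/(0.100×24.1))]
= (1/0.09300) ln[1.930 × 0.9178] = 10.75 × ln(1.771) = 10.75 × 0.5717 = 6.148 d.
D_c = (k_d/k_a) L₀ e^(−k_d t_c) = (0.100/0.193) × 24.1 × e^(−0.100×6.148) = 0.5181 × 24.1 × 0.5408 = 6.752 mg/L.
x_c = v t_c = 0.316 m/s × 6.148 d × 86400 s/d = 167900 m ≈ 168 km.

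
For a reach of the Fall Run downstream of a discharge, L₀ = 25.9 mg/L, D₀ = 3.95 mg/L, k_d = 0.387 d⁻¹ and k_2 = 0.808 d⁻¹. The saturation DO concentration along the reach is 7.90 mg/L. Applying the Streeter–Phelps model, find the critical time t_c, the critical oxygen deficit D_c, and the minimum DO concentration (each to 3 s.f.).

t_c = [1/(k_2−k_d)] ln[(k_2/k_d)(1 − D₀(k_2−k_d)/(k_d L₀))]
= [1/(0.808−0.387)] ln[(0.808/0.387)(1 − 3.95×0.4210/(0.387×25.9))]
= (1/0.4210) ln[2.088 × 0.8341] = 2.375 × ln(1.741) = 2.375 × 0.5547 = 1.318 d.
D_c = (k_d/k_2) L₀ e^(−k_d t_c) = (0.387/0.808) × 25.9 × e^(−0.387×1.318) = 0.4790 × 25.9 × 0.6005 = 7.450 mg/L.
Minimum DO = C_s − D_c = 7.90 − 7.450 = 0.4503 mg/L.

t_c ≈ 1.32 d; D_c ≈ 7.45 mg/L; min DO ≈ 0.450 mg/L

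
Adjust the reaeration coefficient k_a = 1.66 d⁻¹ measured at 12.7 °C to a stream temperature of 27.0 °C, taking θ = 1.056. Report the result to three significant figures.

k_a ≈ 3.62 d⁻¹

k_a(T₂) = k_a(T₁) · θ^(T₂−T₁) = 1.66 × 1.056^(27.0−12.7)
= 1.66 × 1.056^14.3 = 1.66 × 2.180 = 3.618 d⁻¹.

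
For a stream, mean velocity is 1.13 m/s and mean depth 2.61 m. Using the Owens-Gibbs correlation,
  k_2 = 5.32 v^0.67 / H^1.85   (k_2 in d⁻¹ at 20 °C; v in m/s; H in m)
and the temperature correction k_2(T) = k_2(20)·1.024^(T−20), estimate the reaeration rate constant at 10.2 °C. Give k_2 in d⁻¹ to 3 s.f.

k_2 ≈ 0.776 d⁻¹

k_2(20) = 5.32 × 1.13^0.67 / 2.61^1.85 = 5.32 × 1.085 / 5.899 = 0.9788 d⁻¹.
k_2(10.2) = 0.9788 × 1.024^(10.2−20) = 0.9788 × 0.7926 = 0.7758 d⁻¹.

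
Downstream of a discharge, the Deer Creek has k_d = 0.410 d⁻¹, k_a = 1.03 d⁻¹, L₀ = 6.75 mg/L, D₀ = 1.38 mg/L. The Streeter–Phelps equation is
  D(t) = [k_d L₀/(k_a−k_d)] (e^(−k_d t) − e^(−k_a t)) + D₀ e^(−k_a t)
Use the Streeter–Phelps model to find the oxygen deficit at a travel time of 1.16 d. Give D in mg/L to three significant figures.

D ≈ 1.84 mg/L

k_d L₀/(k_a−k_d) = 0.410×6.75/(1.03−0.410) = 2.767/0.6200 = 4.464 mg/L.
e^(−k_d t) = e^(−0.410×1.160) = 0.6215; e^(−k_a t) = e^(−1.03×1.160) = 0.3028.
D = 4.464 × (0.6215 − 0.3028) + 1.38 × 0.3028 = 1.423 + 0.4178 = 1.841 mg/L.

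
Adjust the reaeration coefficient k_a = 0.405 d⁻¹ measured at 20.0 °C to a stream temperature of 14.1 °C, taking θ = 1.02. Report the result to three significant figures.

k_a(T₂) = k_a(T₁) · θ^(T₂−T₁) = 0.405 × 1.02^(14.1−20.0)
= 0.405 × 1.02^-5.90 = 0.405 × 0.8897 = 0.3603 d⁻¹.

k_a ≈ 0.360 d⁻¹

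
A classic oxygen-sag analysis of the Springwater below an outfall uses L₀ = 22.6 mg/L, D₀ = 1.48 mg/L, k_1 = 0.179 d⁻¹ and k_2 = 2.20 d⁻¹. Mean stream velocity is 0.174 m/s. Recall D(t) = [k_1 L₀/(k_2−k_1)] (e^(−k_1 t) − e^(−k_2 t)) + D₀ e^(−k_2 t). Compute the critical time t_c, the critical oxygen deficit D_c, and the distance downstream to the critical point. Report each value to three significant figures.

t_c = [1/(k_2−k_1)] ln[(k_2/k_1)(1 − D₀(k_2−k_1)/(k_1 L₀))]
= [1/(2.20−0.179)] ln[(2.20/0.179)(1 − 1.48×2.021/(0.179×22.6))]
= (1/2.021) ln[12.29 × 0.2606] = 0.4948 × ln(3.203) = 0.4948 × 1.164 = 0.5760 d.
D_c = (k_1/k_2) L₀ e^(−k_1 t_c) = (0.179/2.20) × 22.6 × e^(−0.179×0.5760) = 0.08136 × 22.6 × 0.9020 = 1.659 mg/L.
x_c = v t_c = 0.174 m/s × 0.5760 d × 86400 s/d = 8660 m ≈ 8.66 km.

t_c ≈ 0.576 d; D_c ≈ 1.66 mg/L; x_c ≈ 8.66 km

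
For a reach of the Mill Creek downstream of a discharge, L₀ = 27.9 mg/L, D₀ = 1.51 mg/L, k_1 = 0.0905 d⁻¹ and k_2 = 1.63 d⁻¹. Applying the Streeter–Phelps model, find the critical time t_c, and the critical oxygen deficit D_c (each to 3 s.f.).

At the critical point dD/dt = 0, so k_1 L₀ e^(−k_1 t) = k_2 D. Substituting D(t) from the Streeter–Phelps equation and solving for t gives
t_c = ln[(k_2/k_1)(1 − D₀(k_2−k_1)/(k_1 L₀))] / (k_2−k_1).
Here k_2−k_1 = 1.539 d⁻¹ and 1 − D₀(k_2−k_1)/(k_1 L₀) = 1 − 1.51×1.539/(0.0905×27.9) = 0.07933, so
t_c = ln(18.01 × 0.07933) / 1.539 = 0.3569 / 1.539 = 0.2318 d.
L(t_c) = L₀ e^(−k_1 t_c) = 27.9 × 0.9792 = 27.32 mg/L, and at the critical point k_2 D_c = k_1 L, so D_c = (0.0905/1.63) × 27.32 = 1.517 mg/L.

t_c ≈ 0.232 d; D_c ≈ 1.52 mg/L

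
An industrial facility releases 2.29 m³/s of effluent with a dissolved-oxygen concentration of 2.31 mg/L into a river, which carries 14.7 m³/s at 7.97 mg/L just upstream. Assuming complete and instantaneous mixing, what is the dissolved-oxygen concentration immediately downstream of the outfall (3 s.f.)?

7.21 mg/L

Flow-weighted mixing: C = (Q_r C_r + Q_w C_w)/(Q_r + Q_w)
= (14.7×7.97 + 2.29×2.31)/(14.7 + 2.29) = 122.4/16.99 = 7.207 mg/L.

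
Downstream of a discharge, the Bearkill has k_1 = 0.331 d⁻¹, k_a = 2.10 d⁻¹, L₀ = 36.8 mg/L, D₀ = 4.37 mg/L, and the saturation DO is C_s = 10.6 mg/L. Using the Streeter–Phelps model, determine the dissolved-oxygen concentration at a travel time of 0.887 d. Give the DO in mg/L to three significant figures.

DO ≈ 5.86 mg/L

k_1 L₀/(k_a−k_1) = 0.331×36.8/(2.10−0.331) = 12.18/1.769 = 6.886 mg/L.
e^(−k_1 t) = e^(−0.331×0.8870) = 0.7456; e^(−k_a t) = e^(−2.10×0.8870) = 0.1553.
D = 6.886 × (0.7456 − 0.1553) + 4.37 × 0.1553 = 4.065 + 0.6785 = 4.743 mg/L.
DO = C_s − D = 10.6 − 4.743 = 5.857 mg/L.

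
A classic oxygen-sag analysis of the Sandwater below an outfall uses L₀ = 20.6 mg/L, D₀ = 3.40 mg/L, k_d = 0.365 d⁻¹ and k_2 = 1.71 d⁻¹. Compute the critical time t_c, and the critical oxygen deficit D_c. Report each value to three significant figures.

At the critical point dD/dt = 0, so k_d L₀ e^(−k_d t) = k_2 D. Substituting D(t) from the Streeter–Phelps equation and solving for t gives
t_c = ln[(k_2/k_d)(1 − D₀(k_2−k_d)/(k_d L₀))] / (k_2−k_d).
Here k_2−k_d = 1.345 d⁻¹ and 1 − D₀(k_2−k_d)/(k_d L₀) = 1 − 3.40×1.345/(0.365×20.6) = 0.3918, so
t_c = ln(4.685 × 0.3918) / 1.345 = 0.6074 / 1.345 = 0.4516 d.
L(t_c) = L₀ e^(−k_d t_c) = 20.6 × 0.8480 = 17.47 mg/L, and at the critical point k_2 D_c = k_d L, so D_c = (0.365/1.71) × 17.47 = 3.729 mg/L.

t_c ≈ 0.452 d; D_c ≈ 3.73 mg/L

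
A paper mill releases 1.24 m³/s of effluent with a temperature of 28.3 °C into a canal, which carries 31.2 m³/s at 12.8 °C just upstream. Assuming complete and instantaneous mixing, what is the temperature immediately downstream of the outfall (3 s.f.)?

Flow-weighted mixing: C = (Q_r C_r + Q_w C_w)/(Q_r + Q_w)
= (31.2×12.8 + 1.24×28.3)/(31.2 + 1.24) = 434.5/32.44 = 13.39 °C.

13.4 °C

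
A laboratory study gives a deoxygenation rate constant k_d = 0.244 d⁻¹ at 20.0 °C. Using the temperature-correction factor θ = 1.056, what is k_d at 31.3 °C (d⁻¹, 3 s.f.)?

k_d ≈ 0.452 d⁻¹

k_d(T₂) = k_d(T₁) · θ^(T₂−T₁) = 0.244 × 1.056^(31.3−20.0)
= 0.244 × 1.056^11.3 = 0.244 × 1.851 = 0.4516 d⁻¹.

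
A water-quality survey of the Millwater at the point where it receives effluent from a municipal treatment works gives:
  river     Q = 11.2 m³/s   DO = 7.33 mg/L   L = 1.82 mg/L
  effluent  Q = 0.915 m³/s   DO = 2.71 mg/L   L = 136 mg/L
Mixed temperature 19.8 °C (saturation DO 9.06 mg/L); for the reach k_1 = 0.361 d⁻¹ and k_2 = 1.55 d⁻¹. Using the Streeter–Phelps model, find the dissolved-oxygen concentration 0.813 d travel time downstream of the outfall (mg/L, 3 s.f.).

DO ≈ 6.79 mg/L

Mixed DO = (11.2×7.33 + 0.915×2.71)/(11.2+0.915) = 84.58/12.11 = 6.981 mg/L.
Mixed L₀ = (11.2×1.82 + 0.915×136)/(12.11) = 144.8/12.11 = 11.95 mg/L.
Initial deficit D₀ = C_s − DO₀ = 9.06 − 6.981 = 2.079 mg/L.
D(0.813) = [0.361×11.95/(1.55−0.361)](e^(−0.361×0.813) − e^(−1.55×0.813)) + 2.079 e^(−1.55×0.813)
= 3.629 × (0.7457 − 0.2836) + 2.079 × 0.2836 = 2.267 mg/L.
DO = 9.06 − 2.267 = 6.793 mg/L.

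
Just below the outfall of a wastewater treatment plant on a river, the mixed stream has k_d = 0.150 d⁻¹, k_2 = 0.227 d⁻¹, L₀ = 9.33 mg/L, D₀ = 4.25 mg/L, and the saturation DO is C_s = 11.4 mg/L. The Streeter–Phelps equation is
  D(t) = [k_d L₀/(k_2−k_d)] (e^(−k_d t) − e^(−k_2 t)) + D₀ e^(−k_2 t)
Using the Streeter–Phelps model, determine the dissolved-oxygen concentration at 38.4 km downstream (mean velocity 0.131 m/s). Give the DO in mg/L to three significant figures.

DO ≈ 6.92 mg/L

Travel time t = x/v = 38.4 km / (0.131 m/s) = 38400 m / 0.131 m/s = 293100 s = 3.393 d.
k_d L₀/(k_2−k_d) = 0.150×9.33/(0.227−0.150) = 1.399/0.07700 = 18.18 mg/L.
e^(−k_d t) = e^(−0.150×3.393) = 0.6012; e^(−k_2 t) = e^(−0.227×3.393) = 0.4629.
D = 18.18 × (0.6012 − 0.4629) + 4.25 × 0.4629 = 2.512 + 1.968 = 4.479 mg/L.
DO = C_s − D = 11.4 − 4.479 = 6.921 mg/L.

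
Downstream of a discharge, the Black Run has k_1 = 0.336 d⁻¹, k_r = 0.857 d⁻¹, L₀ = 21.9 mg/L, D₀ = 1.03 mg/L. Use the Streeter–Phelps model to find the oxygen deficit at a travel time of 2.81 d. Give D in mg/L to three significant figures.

k_1 L₀/(k_r−k_1) = 0.336×21.9/(0.857−0.336) = 7.358/0.5210 = 14.12 mg/L.
e^(−k_1 t) = e^(−0.336×2.810) = 0.3890; e^(−k_r t) = e^(−0.857×2.810) = 0.08998.
D = 14.12 × (0.3890 − 0.08998) + 1.03 × 0.08998 = 4.223 + 0.09268 = 4.316 mg/L.

D ≈ 4.32 mg/L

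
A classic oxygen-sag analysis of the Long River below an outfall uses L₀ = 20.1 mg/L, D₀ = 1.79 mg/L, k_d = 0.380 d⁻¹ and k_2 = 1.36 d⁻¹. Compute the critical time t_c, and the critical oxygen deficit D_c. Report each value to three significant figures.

t_c ≈ 1.03 d; D_c ≈ 3.79 mg/L

At the critical point dD/dt = 0, so k_d L₀ e^(−k_d t) = k_2 D. Substituting D(t) from the Streeter–Phelps equation and solving for t gives
t_c = ln[(k_2/k_d)(1 − D₀(k_2−k_d)/(k_d L₀))] / (k_2−k_d).
Here k_2−k_d = 0.9800 d⁻¹ and 1 − D₀(k_2−k_d)/(k_d L₀) = 1 − 1.79×0.9800/(0.380×20.1) = 0.7703, so
t_c = ln(3.579 × 0.7703) / 0.9800 = 1.014 / 0.9800 = 1.035 d.
D_c = (k_d/k_2) L₀ e^(−k_d t_c) = (0.380/1.36) × 20.1 × e^(−0.380×1.035) = 0.2794 × 20.1 × 0.6749 = 3.790 mg/L.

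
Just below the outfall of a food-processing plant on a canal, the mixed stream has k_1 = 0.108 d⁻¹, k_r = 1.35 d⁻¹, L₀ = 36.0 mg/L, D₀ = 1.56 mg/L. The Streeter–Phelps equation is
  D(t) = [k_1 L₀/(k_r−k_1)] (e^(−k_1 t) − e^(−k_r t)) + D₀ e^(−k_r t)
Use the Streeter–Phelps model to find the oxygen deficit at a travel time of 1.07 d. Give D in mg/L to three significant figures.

k_1 L₀/(k_r−k_1) = 0.108×36.0/(1.35−0.108) = 3.888/1.242 = 3.130 mg/L.
e^(−k_1 t) = e^(−0.108×1.070) = 0.8909; e^(−k_r t) = e^(−1.35×1.070) = 0.2359.
D = 3.130 × (0.8909 − 0.2359) + 1.56 × 0.2359 = 2.050 + 0.3679 = 2.418 mg/L.

D ≈ 2.42 mg/L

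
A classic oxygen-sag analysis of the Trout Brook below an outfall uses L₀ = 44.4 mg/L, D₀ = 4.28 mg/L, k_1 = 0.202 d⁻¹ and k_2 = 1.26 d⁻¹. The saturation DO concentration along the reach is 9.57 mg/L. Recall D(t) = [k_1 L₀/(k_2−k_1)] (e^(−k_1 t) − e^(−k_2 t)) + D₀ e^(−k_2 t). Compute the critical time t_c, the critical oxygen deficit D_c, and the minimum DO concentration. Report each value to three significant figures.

At the critical point dD/dt = 0, so k_1 L₀ e^(−k_1 t) = k_2 D. Substituting D(t) from the Streeter–Phelps equation and solving for t gives
t_c = ln[(k_2/k_1)(1 − D₀(k_2−k_1)/(k_1 L₀))] / (k_2−k_1).
Here k_2−k_1 = 1.058 d⁻¹ and 1 − D₀(k_2−k_1)/(k_1 L₀) = 1 − 4.28×1.058/(0.202×44.4) = 0.4951, so
t_c = ln(6.238 × 0.4951) / 1.058 = 1.128 / 1.058 = 1.066 d.
L(t_c) = L₀ e^(−k_1 t_c) = 44.4 × 0.8063 = 35.80 mg/L, and at the critical point k_2 D_c = k_1 L, so D_c = (0.202/1.26) × 35.80 = 5.739 mg/L.
Minimum DO = C_s − D_c = 9.57 − 5.739 = 3.831 mg/L.

t_c ≈ 1.07 d; D_c ≈ 5.74 mg/L; min DO ≈ 3.83 mg/L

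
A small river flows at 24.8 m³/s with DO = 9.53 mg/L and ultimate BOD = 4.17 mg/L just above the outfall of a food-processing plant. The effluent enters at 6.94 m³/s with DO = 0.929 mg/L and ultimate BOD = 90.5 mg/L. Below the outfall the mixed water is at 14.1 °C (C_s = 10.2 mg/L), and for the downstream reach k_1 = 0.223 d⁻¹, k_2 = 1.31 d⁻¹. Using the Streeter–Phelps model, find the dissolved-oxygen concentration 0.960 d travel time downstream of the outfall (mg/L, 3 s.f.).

Mixed DO = (24.8×9.53 + 6.94×0.929)/(24.8+6.94) = 242.8/31.74 = 7.649 mg/L.
Mixed L₀ = (24.8×4.17 + 6.94×90.5)/(31.74) = 731.5/31.74 = 23.05 mg/L.
Initial deficit D₀ = C_s − DO₀ = 10.2 − 7.649 = 2.551 mg/L.
D(0.960) = [0.223×23.05/(1.31−0.223)](e^(−0.223×0.960) − e^(−1.31×0.960)) + 2.551 e^(−1.31×0.960)
= 4.728 × (0.8073 − 0.2843) + 2.551 × 0.2843 = 3.198 mg/L.
DO = 10.2 − 3.198 = 7.002 mg/L.

DO ≈ 7.00 mg/L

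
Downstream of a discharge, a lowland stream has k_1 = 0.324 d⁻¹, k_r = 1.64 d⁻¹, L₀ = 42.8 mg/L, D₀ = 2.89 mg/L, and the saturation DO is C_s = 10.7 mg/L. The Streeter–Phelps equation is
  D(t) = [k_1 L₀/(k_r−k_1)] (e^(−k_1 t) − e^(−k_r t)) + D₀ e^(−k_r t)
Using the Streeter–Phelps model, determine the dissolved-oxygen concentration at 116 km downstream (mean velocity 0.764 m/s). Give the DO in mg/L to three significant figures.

DO ≈ 5.17 mg/L

Travel time t = x/v = 116 km / (0.764 m/s) = 116000 m / 0.764 m/s = 151800 s = 1.757 d.
k_1 L₀/(k_r−k_1) = 0.324×42.8/(1.64−0.324) = 13.87/1.316 = 10.54 mg/L.
e^(−k_1 t) = e^(−0.324×1.757) = 0.5659; e^(−k_r t) = e^(−1.64×1.757) = 0.05602.
D = 10.54 × (0.5659 − 0.05602) + 2.89 × 0.05602 = 5.373 + 0.1619 = 5.534 mg/L.
DO = C_s − D = 10.7 − 5.534 = 5.166 mg/L.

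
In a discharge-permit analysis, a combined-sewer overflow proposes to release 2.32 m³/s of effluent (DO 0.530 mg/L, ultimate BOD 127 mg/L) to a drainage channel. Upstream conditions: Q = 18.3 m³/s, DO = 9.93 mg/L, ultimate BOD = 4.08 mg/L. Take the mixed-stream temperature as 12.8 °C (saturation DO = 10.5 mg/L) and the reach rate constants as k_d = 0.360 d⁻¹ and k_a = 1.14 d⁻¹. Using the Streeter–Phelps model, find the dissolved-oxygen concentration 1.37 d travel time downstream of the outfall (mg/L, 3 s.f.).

DO ≈ 6.84 mg/L

Mixed DO = (18.3×9.93 + 2.32×0.530)/(18.3+2.32) = 182.9/20.62 = 8.872 mg/L.
Mixed L₀ = (18.3×4.08 + 2.32×127)/(20.62) = 369.3/20.62 = 17.91 mg/L.
Initial deficit D₀ = C_s − DO₀ = 10.5 − 8.872 = 1.628 mg/L.
D(1.37) = [0.360×17.91/(1.14−0.360)](e^(−0.360×1.37) − e^(−1.14×1.37)) + 1.628 e^(−1.14×1.37)
= 8.266 × (0.6107 − 0.2098) + 1.628 × 0.2098 = 3.655 mg/L.
DO = 10.5 − 3.655 = 6.845 mg/L.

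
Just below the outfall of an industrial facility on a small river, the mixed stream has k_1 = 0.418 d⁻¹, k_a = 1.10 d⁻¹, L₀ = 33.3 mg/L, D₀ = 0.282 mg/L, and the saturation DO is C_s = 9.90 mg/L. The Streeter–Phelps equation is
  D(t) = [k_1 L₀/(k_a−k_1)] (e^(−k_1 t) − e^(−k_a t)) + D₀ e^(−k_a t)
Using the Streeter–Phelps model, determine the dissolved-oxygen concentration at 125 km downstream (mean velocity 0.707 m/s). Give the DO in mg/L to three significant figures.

DO ≈ 3.34 mg/L

Travel time t = x/v = 125 km / (0.707 m/s) = 125000 m / 0.707 m/s = 176800 s = 2.046 d.
k_1 L₀/(k_a−k_1) = 0.418×33.3/(1.10−0.418) = 13.92/0.6820 = 20.41 mg/L.
e^(−k_1 t) = e^(−0.418×2.046) = 0.4251; e^(−k_a t) = e^(−1.10×2.046) = 0.1053.
D = 20.41 × (0.4251 − 0.1053) + 0.282 × 0.1053 = 6.528 + 0.02969 = 6.557 mg/L.
DO = C_s − D = 9.90 − 6.557 = 3.343 mg/L.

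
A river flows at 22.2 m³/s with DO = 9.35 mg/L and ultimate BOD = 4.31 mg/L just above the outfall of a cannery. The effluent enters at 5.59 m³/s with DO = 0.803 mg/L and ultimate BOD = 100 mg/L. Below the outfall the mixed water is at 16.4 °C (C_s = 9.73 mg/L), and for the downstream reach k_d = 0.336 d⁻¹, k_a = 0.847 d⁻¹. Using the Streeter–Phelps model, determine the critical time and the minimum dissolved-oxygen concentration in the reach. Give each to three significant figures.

t_c ≈ 1.52 d; minimum DO ≈ 4.13 mg/L

Mixed DO = (22.2×9.35 + 5.59×0.803)/(22.2+5.59) = 212.1/27.79 = 7.631 mg/L.
Mixed L₀ = (22.2×4.31 + 5.59×100)/(27.79) = 654.7/27.79 = 23.56 mg/L.
Initial deficit D₀ = C_s − DO₀ = 9.73 − 7.631 = 2.099 mg/L.
t_c = (1/0.5110) ln[(0.847/0.336)(1 − 2.099×0.5110/(0.336×23.56))] = 1.957 × ln(2.179) = 1.524 d.
D_c = (0.336/0.847) × 23.56 × e^(−0.336×1.524) = 0.3967 × 23.56 × 0.5992 = 5.600 mg/L.
Minimum DO = 9.73 − 5.600 = 4.130 mg/L.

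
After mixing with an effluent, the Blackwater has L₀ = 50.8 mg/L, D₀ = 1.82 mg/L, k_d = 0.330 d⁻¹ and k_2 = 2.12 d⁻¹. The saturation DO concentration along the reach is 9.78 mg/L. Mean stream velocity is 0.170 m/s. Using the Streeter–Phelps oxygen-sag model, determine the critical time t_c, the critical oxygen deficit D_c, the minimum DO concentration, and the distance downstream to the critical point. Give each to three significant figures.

t_c ≈ 0.918 d; D_c ≈ 5.84 mg/L; min DO ≈ 3.94 mg/L; x_c ≈ 13.5 km

With k_2/k_d = 6.424 and 1 − D₀(k_2−k_d)/(k_d L₀) = 0.8057,
t_c = ln(6.424 × 0.8057) / (2.12 − 0.330) = ln(5.176) / 1.790 = 1.644/1.790 = 0.9184 d.
D_c = (k_d/k_2) L₀ e^(−k_d t_c) = (0.330/2.12) × 50.8 × e^(−0.330×0.9184) = 0.1557 × 50.8 × 0.7385 = 5.840 mg/L.
Minimum DO = C_s − D_c = 9.78 − 5.840 = 3.940 mg/L.
x_c = v t_c = 0.170 m/s × 0.9184 d × 86400 s/d = 13490 m ≈ 13.5 km.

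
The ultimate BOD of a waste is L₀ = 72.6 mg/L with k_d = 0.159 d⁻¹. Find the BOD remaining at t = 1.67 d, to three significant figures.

L ≈ 55.7 mg/L

L_t = L₀ e^(−k_d t) = 72.6 × e^(−0.159×1.67) = 72.6 × 0.7668 = 55.67 mg/L.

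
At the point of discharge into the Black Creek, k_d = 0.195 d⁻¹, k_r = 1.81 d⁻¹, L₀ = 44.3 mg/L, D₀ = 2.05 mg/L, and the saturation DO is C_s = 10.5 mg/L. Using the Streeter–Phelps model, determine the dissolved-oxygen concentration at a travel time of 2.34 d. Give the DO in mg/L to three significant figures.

k_d L₀/(k_r−k_d) = 0.195×44.3/(1.81−0.195) = 8.639/1.615 = 5.349 mg/L.
e^(−k_d t) = e^(−0.195×2.340) = 0.6336; e^(−k_r t) = e^(−1.81×2.340) = 0.01447.
D = 5.349 × (0.6336 − 0.01447) + 2.05 × 0.01447 = 3.312 + 0.02967 = 3.341 mg/L.
DO = C_s − D = 10.5 − 3.341 = 7.159 mg/L.

DO ≈ 7.16 mg/L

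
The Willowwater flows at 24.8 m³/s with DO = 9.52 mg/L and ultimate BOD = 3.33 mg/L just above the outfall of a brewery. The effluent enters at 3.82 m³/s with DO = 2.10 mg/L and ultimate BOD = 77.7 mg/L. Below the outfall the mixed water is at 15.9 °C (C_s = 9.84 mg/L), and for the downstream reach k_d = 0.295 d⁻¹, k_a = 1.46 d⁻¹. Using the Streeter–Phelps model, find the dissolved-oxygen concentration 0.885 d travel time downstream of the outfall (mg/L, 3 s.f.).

Mixed DO = (24.8×9.52 + 3.82×2.10)/(24.8+3.82) = 244.1/28.62 = 8.530 mg/L.
Mixed L₀ = (24.8×3.33 + 3.82×77.7)/(28.62) = 379.4/28.62 = 13.26 mg/L.
Initial deficit D₀ = C_s − DO₀ = 9.84 − 8.530 = 1.310 mg/L.
D(0.885) = [0.295×13.26/(1.46−0.295)](e^(−0.295×0.885) − e^(−1.46×0.885)) + 1.310 e^(−1.46×0.885)
= 3.357 × (0.7702 − 0.2747) + 1.310 × 0.2747 = 2.023 mg/L.
DO = 9.84 − 2.023 = 7.817 mg/L.

DO ≈ 7.82 mg/L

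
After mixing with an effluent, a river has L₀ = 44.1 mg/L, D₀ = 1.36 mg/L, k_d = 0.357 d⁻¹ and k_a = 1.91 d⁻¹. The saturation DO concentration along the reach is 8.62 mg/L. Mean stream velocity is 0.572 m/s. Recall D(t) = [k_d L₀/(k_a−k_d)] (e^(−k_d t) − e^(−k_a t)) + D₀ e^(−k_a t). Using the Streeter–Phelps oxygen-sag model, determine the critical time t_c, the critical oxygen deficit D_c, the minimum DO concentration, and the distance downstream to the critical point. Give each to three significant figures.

t_c = [1/(k_a−k_d)] ln[(k_a/k_d)(1 − D₀(k_a−k_d)/(k_d L₀))]
= [1/(1.91−0.357)] ln[(1.91/0.357)(1 − 1.36×1.553/(0.357×44.1))]
= (1/1.553) ln[5.350 × 0.8658] = 0.6439 × ln(4.632) = 0.6439 × 1.533 = 0.9872 d.
D_c = (k_d/k_a) L₀ e^(−k_d t_c) = (0.357/1.91) × 44.1 × e^(−0.357×0.9872) = 0.1869 × 44.1 × 0.7030 = 5.795 mg/L.
Minimum DO = C_s − D_c = 8.62 − 5.795 = 2.825 mg/L.
x_c = v t_c = 0.572 m/s × 0.9872 d × 86400 s/d = 48790 m ≈ 48.8 km.

t_c ≈ 0.987 d; D_c ≈ 5.79 mg/L; min DO ≈ 2.83 mg/L; x_c ≈ 48.8 km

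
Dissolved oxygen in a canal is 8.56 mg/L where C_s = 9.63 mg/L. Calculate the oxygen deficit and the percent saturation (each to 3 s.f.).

D ≈ 1.07 mg/L; 88.9 % saturation

D = C_s − C = 9.63 − 8.56 = 1.07 mg/L.
% saturation = 8.56/9.63 × 100 = 88.9 %.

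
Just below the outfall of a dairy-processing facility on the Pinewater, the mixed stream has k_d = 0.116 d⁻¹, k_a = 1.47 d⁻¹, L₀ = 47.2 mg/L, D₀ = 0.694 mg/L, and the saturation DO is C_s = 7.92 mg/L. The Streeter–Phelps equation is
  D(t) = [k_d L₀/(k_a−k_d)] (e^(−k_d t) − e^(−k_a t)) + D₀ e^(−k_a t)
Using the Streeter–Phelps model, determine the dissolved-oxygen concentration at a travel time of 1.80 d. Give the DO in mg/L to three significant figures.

k_d L₀/(k_a−k_d) = 0.116×47.2/(1.47−0.116) = 5.475/1.354 = 4.044 mg/L.
e^(−k_d t) = e^(−0.116×1.800) = 0.8116; e^(−k_a t) = e^(−1.47×1.800) = 0.07093.
D = 4.044 × (0.8116 − 0.07093) + 0.694 × 0.07093 = 2.995 + 0.04923 = 3.044 mg/L.
DO = C_s − D = 7.92 − 3.044 = 4.876 mg/L.

DO ≈ 4.88 mg/L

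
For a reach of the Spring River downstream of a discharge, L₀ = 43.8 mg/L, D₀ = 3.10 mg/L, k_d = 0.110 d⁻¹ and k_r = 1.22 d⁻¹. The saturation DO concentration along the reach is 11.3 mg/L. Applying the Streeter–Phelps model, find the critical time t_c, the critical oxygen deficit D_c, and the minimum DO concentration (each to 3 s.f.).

t_c ≈ 1.04 d; D_c ≈ 3.52 mg/L; min DO ≈ 7.78 mg/L

At the critical point dD/dt = 0, so k_d L₀ e^(−k_d t) = k_r D. Substituting D(t) from the Streeter–Phelps equation and solving for t gives
t_c = ln[(k_r/k_d)(1 − D₀(k_r−k_d)/(k_d L₀))] / (k_r−k_d).
Here k_r−k_d = 1.110 d⁻¹ and 1 − D₀(k_r−k_d)/(k_d L₀) = 1 − 3.10×1.110/(0.110×43.8) = 0.2858, so
t_c = ln(11.09 × 0.2858) / 1.110 = 1.154 / 1.110 = 1.039 d.
L(t_c) = L₀ e^(−k_d t_c) = 43.8 × 0.8920 = 39.07 mg/L, and at the critical point k_r D_c = k_d L, so D_c = (0.110/1.22) × 39.07 = 3.523 mg/L.
Minimum DO = C_s − D_c = 11.3 − 3.523 = 7.777 mg/L.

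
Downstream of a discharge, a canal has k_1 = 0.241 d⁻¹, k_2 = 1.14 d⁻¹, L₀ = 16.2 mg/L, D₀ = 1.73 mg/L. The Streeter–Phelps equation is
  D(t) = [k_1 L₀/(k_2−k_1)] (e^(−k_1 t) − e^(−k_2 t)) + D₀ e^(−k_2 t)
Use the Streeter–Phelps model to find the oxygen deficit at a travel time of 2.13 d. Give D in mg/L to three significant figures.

k_1 L₀/(k_2−k_1) = 0.241×16.2/(1.14−0.241) = 3.904/0.8990 = 4.343 mg/L.
e^(−k_1 t) = e^(−0.241×2.130) = 0.5985; e^(−k_2 t) = e^(−1.14×2.130) = 0.08820.
D = 4.343 × (0.5985 − 0.08820) + 1.73 × 0.08820 = 2.216 + 0.1526 = 2.369 mg/L.

D ≈ 2.37 mg/L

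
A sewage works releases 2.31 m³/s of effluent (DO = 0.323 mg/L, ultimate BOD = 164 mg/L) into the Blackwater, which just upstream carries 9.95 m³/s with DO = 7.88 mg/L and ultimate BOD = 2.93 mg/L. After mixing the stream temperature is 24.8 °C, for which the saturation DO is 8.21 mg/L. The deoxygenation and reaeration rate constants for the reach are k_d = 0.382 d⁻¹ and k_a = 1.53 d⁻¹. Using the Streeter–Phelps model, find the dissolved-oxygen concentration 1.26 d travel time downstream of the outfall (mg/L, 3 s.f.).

DO ≈ 2.72 mg/L

Mixed DO = (9.95×7.88 + 2.31×0.323)/(9.95+2.31) = 79.15/12.26 = 6.456 mg/L.
Mixed L₀ = (9.95×2.93 + 2.31×164)/(12.26) = 408.0/12.26 = 33.28 mg/L.
Initial deficit D₀ = C_s − DO₀ = 8.21 − 6.456 = 1.754 mg/L.
D(1.26) = [0.382×33.28/(1.53−0.382)](e^(−0.382×1.26) − e^(−1.53×1.26)) + 1.754 e^(−1.53×1.26)
= 11.07 × (0.6180 − 0.1455) + 1.754 × 0.1455 = 5.487 mg/L.
DO = 8.21 − 5.487 = 2.723 mg/L.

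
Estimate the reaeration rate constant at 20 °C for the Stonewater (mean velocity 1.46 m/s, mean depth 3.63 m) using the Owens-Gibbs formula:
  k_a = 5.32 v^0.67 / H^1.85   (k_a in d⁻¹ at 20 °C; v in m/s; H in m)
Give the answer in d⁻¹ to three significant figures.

k_a ≈ 0.631 d⁻¹

k_a = 5.32 × 1.46^0.67 / 3.63^1.85 = 5.32 × 1.289 / 10.86 = 0.6312 d⁻¹.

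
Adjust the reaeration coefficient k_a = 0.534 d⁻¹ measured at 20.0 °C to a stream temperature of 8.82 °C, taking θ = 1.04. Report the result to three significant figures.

k_a ≈ 0.344 d⁻¹

k_a(T₂) = k_a(T₁) · θ^(T₂−T₁) = 0.534 × 1.04^(8.82−20.0)
= 0.534 × 1.04^-11.2 = 0.534 × 0.6450 = 0.3444 d⁻¹.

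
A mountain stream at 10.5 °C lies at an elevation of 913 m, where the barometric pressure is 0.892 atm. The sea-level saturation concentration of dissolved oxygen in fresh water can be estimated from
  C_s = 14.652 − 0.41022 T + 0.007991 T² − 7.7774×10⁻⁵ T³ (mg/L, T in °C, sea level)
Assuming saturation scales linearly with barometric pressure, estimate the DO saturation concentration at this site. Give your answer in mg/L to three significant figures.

C_s ≈ 9.93 mg/L

At sea level: C_s = 14.652 − 0.41022×10.5 + 0.007991×10.5² − 7.7774×10⁻⁵×10.5³ = 11.14 mg/L.
Pressure correction: C_s' = 11.14 × 0.892 = 9.933 mg/L.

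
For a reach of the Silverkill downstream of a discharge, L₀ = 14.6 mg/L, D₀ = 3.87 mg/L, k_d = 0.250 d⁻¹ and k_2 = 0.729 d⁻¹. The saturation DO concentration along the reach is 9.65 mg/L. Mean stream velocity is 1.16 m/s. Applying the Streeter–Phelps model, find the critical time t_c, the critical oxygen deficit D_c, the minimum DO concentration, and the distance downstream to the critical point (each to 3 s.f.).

t_c ≈ 0.754 d; D_c ≈ 4.15 mg/L; min DO ≈ 5.50 mg/L; x_c ≈ 75.6 km

At the critical point dD/dt = 0, so k_d L₀ e^(−k_d t) = k_2 D. Substituting D(t) from the Streeter–Phelps equation and solving for t gives
t_c = ln[(k_2/k_d)(1 − D₀(k_2−k_d)/(k_d L₀))] / (k_2−k_d).
Here k_2−k_d = 0.4790 d⁻¹ and 1 − D₀(k_2−k_d)/(k_d L₀) = 1 − 3.87×0.4790/(0.250×14.6) = 0.4921, so
t_c = ln(2.916 × 0.4921) / 0.4790 = 0.3612 / 0.4790 = 0.7541 d.
L(t_c) = L₀ e^(−k_d t_c) = 14.6 × 0.8282 = 12.09 mg/L, and at the critical point k_2 D_c = k_d L, so D_c = (0.250/0.729) × 12.09 = 4.147 mg/L.
Minimum DO = C_s − D_c = 9.65 − 4.147 = 5.503 mg/L.
x_c = v t_c = 1.16 m/s × 0.7541 d × 86400 s/d = 75580 m ≈ 75.6 km.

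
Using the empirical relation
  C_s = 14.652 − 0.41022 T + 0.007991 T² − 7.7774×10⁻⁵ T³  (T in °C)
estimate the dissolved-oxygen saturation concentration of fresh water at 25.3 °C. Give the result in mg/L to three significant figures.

C_s = 14.652 − 0.41022×25.3 + 0.007991×25.3² − 7.7774×10⁻⁵×25.3³ = 8.129 mg/L.

C_s ≈ 8.13 mg/L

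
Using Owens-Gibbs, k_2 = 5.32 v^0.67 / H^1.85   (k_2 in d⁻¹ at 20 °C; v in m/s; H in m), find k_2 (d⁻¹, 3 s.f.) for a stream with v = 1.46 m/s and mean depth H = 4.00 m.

k_2 = 5.32 × 1.46^0.67 / 4.00^1.85 = 5.32 × 1.289 / 13.00 = 0.5275 d⁻¹.

k_2 ≈ 0.527 d⁻¹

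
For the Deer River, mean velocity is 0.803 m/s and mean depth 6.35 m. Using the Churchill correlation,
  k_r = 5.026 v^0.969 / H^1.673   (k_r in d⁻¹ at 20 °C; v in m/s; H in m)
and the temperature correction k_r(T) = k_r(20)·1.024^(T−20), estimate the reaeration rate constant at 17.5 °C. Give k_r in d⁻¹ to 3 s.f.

k_r(20) = 5.026 × 0.803^0.969 / 6.35^1.673 = 5.026 × 0.8085 / 22.03 = 0.1844 d⁻¹.
k_r(17.5) = 0.1844 × 1.024^(17.5−20) = 0.1844 × 0.9424 = 0.1738 d⁻¹.

k_r ≈ 0.174 d⁻¹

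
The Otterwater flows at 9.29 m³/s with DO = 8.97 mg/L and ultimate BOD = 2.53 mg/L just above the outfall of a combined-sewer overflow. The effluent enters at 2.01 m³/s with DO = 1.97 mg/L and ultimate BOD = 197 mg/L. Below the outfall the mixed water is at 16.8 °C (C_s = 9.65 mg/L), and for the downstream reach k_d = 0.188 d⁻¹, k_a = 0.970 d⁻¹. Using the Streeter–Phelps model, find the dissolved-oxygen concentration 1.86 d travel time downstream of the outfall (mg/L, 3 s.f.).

DO ≈ 4.51 mg/L

Mixed DO = (9.29×8.97 + 2.01×1.97)/(9.29+2.01) = 87.29/11.30 = 7.725 mg/L.
Mixed L₀ = (9.29×2.53 + 2.01×197)/(11.30) = 419.5/11.30 = 37.12 mg/L.
Initial deficit D₀ = C_s − DO₀ = 9.65 − 7.725 = 1.925 mg/L.
D(1.86) = [0.188×37.12/(0.970−0.188)](e^(−0.188×1.86) − e^(−0.970×1.86)) + 1.925 e^(−0.970×1.86)
= 8.924 × (0.7049 − 0.1646) + 1.925 × 0.1646 = 5.139 mg/L.
DO = 9.65 − 5.139 = 4.511 mg/L.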